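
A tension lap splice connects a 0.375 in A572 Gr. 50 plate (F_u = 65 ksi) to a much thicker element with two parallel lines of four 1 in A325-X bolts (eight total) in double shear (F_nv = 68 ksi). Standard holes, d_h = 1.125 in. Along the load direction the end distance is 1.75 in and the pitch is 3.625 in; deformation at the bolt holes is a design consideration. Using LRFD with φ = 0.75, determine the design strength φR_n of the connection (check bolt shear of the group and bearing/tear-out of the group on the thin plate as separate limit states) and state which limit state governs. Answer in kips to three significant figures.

Bolt shear: A_b = π·1²/4 = 0.7854 in²; R_n = 68 × 0.7854 × 8 × 2 = 854.5 kips → 0.75 × 854.5 = 641 kips.
Bearing (1.2 l_c t F_u ≤ 2.4 d t F_u): upper limit = 2.4·1·0.375·65 = 58.5 kips.
  Edge l_c = 1.75 − 1.125/2 = 1.188 → r_n = 34.73 kips; interior l_c = 3.625 − 1.125 = 2.5 → r_n = 58.5 kips.
  R_n,bearing = 2·34.73 + 6·58.5 = 420.5 kips → 0.75 × 420.5 = 315 kips.
Bearing governs: 315 kips.

315 kips (bearing governs)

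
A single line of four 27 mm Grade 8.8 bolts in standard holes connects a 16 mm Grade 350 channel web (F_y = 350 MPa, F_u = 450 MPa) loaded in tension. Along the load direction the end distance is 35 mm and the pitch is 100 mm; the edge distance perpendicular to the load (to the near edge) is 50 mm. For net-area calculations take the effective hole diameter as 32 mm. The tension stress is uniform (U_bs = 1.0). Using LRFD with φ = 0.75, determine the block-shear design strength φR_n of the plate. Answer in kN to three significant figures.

Shear plane L_v = 35 + 3·100 = 335 mm; A_gv = 335 × 16 = 5360 mm².
A_nv = (335 − 3.5·32) × 16 = 3568 mm².
A_nt = (50 − 0.5·32) × 16 = 544 mm².
0.6 F_u A_nv = 963.4 kN; 0.6 F_y A_gv = 1126 kN → shear rupture governs the shear term.
R_n = 963.4 + 1.0 × 450 × 544 / 1000 = 1208 kN.
Design strength φR_n = 0.75 × 1208 = 906 kN.

906 kN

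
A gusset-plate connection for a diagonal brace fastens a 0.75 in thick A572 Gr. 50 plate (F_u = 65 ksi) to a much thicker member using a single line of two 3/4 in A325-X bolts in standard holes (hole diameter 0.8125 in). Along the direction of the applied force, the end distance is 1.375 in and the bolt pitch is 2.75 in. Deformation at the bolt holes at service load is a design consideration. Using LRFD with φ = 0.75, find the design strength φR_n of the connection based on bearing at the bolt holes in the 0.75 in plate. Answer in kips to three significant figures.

108 kips

Per bolt r_n = 1.2 l_c t F_u ≤ 2.4 d t F_u; upper limit = 2.4 × 0.75 × 0.75 × 65 = 87.75 kips.
Edge bolt: l_c = 1.375 − 0.8125/2 = 0.9688 in → 1.2 × 0.9688 × 0.75 × 65 = 56.67 → r_n = 56.67 kips.
Interior bolts: l_c = 2.75 − 0.8125 = 1.938 in → 1.2 × 1.938 × 0.75 × 65 = 113.3 → r_n = 87.75 kips.
R_n = 1 × 56.67 + 1 × 87.75 = 144.4 kips.
Design strength φR_n = 0.75 × 144.4 = 108 kips.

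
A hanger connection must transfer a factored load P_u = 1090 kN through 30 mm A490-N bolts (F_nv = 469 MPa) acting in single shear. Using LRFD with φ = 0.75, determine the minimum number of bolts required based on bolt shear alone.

A_b = π·30²/4 = 706.9 mm².
Per-bolt design strength φR_n = 0.75 × 469 × 706.9 × 1 / 1000 = 248.6 kN.
n ≥ 1090 / 248.6 = 4.384 → use 5 bolts.

5 bolts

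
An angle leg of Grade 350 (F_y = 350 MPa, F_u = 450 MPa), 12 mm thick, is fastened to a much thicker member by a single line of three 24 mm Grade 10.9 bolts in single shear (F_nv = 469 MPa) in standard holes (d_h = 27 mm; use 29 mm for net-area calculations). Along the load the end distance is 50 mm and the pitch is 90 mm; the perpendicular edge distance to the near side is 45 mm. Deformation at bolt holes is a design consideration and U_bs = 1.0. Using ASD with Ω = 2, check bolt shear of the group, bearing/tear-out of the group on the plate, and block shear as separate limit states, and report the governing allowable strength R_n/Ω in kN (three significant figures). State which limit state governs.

318 kN (bolt shear governs)

Bolt shear: A_b = π·24²/4 = 452.4 mm²; R_n = 469 × 452.4 × 3 × 1 / 1000 = 636.5 kN → 636.5 / 2 = 318 kN.
Bearing: edge l_c = 36.5, r_n = 236.5 kN; interior l_c = 63, r_n = 311 kN; R_n = 236.5 + 2·311 = 858.6 kN → 429 kN.
Block shear: A_gv = 2760, A_nv = 1890, A_nt = 366 mm²; R_n = min(0.6F_uA_nv, 0.6F_yA_gv) + U_bs·F_u·A_nt = 675 kN → 338 kN.
Bolt shear governs: 318 kN.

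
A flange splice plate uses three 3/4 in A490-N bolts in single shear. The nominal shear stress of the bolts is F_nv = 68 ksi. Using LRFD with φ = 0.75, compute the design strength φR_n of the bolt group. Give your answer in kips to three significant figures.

A_b = π × 0.75² / 4 = 0.4418 in².
R_n = F_nv · A_b · n · n_s = 68 × 0.4418 × 3 × 1 = 90.12 kips.
Design strength φR_n = 0.75 × 90.12 = 67.6 kips.

67.6 kips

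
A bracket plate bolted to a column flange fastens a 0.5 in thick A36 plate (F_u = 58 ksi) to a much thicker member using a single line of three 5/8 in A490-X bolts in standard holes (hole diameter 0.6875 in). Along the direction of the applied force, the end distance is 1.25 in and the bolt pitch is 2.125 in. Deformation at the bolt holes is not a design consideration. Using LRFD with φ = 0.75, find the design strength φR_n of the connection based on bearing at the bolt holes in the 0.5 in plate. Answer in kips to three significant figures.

Per bolt r_n = 1.5 l_c t F_u ≤ 3.0 d t F_u; upper limit = 3.0 × 0.625 × 0.5 × 58 = 54.38 kips.
Edge bolt: l_c = 1.25 − 0.6875/2 = 0.9062 in → 1.5 × 0.9062 × 0.5 × 58 = 39.42 → r_n = 39.42 kips.
Interior bolts: l_c = 2.125 − 0.6875 = 1.438 in → 1.5 × 1.438 × 0.5 × 58 = 62.53 → r_n = 54.38 kips.
R_n = 1 × 39.42 + 2 × 54.38 = 148.2 kips.
Design strength φR_n = 0.75 × 148.2 = 111 kips.

111 kips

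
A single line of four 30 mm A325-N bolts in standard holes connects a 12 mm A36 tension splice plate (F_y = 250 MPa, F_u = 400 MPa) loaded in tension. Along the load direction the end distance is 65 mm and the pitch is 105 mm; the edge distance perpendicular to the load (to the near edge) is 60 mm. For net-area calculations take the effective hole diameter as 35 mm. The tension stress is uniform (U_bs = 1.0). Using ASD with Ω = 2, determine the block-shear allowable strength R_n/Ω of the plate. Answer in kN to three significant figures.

444 kN

Shear plane L_v = 65 + 3·105 = 380 mm; A_gv = 380 × 12 = 4560 mm².
A_nv = (380 − 3.5·35) × 12 = 3090 mm².
A_nt = (60 − 0.5·35) × 12 = 510 mm².
0.6 F_u A_nv = 741.6 kN; 0.6 F_y A_gv = 684 kN → shear yielding governs the shear term.
R_n = 684 + 1.0 × 400 × 510 / 1000 = 888 kN.
Allowable strength R_n/Ω = 888 / 2 = 444 kN.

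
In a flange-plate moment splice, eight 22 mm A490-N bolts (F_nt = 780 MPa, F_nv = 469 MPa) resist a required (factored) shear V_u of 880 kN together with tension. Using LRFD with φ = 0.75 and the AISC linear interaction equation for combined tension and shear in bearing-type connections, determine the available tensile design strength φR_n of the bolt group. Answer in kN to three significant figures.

A_b = π·22²/4 = 380.1 mm²; f_rv = 880 × 1000 / (8 × 380.1) = 289.4 MPa.
F'_nt = 1.3 F_nt − (F_nt / φF_nv) f_rv = 1.3·780 − (780/(0.75·469))·289.4 = 372.3 MPa, capped at F_nt → F'_nt = 372.3 MPa.
R_n = F'_nt · A_b · n = 372.3 × 380.1 × 8 / 1000 = 1132 kN.
Design strength φR_n = 0.75 × 1132 = 849 kN.

849 kN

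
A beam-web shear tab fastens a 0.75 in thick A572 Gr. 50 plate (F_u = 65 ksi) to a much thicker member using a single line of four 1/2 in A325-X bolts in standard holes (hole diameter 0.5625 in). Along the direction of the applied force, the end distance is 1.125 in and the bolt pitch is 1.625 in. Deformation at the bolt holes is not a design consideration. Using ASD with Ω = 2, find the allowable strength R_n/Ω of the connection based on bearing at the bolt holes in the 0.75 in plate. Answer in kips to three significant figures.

Per bolt r_n = 1.5 l_c t F_u ≤ 3.0 d t F_u; upper limit = 3.0 × 0.5 × 0.75 × 65 = 73.12 kips.
Edge bolt: l_c = 1.125 − 0.5625/2 = 0.8438 in → 1.5 × 0.8438 × 0.75 × 65 = 61.7 → r_n = 61.7 kips.
Interior bolts: l_c = 1.625 − 0.5625 = 1.062 in → 1.5 × 1.062 × 0.75 × 65 = 77.7 → r_n = 73.12 kips.
R_n = 1 × 61.7 + 3 × 73.12 = 281.1 kips.
Allowable strength R_n/Ω = 281.1 / 2 = 141 kips.

141 kips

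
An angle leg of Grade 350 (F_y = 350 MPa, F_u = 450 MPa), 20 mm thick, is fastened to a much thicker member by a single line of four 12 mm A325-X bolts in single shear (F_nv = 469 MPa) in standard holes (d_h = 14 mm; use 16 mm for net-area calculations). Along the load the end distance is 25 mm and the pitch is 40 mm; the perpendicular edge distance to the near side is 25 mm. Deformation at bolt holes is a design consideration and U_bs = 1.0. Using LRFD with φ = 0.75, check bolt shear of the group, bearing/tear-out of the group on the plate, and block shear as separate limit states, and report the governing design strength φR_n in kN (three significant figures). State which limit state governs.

Bolt shear: A_b = π·12²/4 = 113.1 mm²; R_n = 469 × 113.1 × 4 × 1 / 1000 = 212.2 kN → 0.75 × 212.2 = 159 kN.
Bearing: edge l_c = 18, r_n = 194.4 kN; interior l_c = 26, r_n = 259.2 kN; R_n = 194.4 + 3·259.2 = 972 kN → 729 kN.
Block shear: A_gv = 2900, A_nv = 1780, A_nt = 340 mm²; R_n = min(0.6F_uA_nv, 0.6F_yA_gv) + U_bs·F_u·A_nt = 633.6 kN → 475 kN.
Bolt shear governs: 159 kN.

159 kN (bolt shear governs)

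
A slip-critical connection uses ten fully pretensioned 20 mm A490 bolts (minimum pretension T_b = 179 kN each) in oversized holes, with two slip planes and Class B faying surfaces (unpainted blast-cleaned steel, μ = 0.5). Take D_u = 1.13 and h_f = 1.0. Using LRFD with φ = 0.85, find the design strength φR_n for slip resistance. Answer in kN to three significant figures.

1720 kN

R_n = μ · D_u · h_f · T_b · n_s · n_b = 0.5 × 1.13 × 1.0 × 179 × 2 × 10 = 2023 kN.
Design strength φR_n = 0.85 × 2023 = 1720 kN.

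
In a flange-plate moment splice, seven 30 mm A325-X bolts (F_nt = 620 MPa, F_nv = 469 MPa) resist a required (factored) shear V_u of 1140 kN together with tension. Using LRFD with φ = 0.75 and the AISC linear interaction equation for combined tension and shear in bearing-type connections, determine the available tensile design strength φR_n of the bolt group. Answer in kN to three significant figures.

A_b = π·30²/4 = 706.9 mm²; f_rv = 1140 × 1000 / (7 × 706.9) = 230.4 MPa.
F'_nt = 1.3 F_nt − (F_nt / φF_nv) f_rv = 1.3·620 − (620/(0.75·469))·230.4 = 399.9 MPa, capped at F_nt → F'_nt = 399.9 MPa.
R_n = F'_nt · A_b · n = 399.9 × 706.9 × 7 / 1000 = 1979 kN.
Design strength φR_n = 0.75 × 1979 = 1480 kN.

1480 kN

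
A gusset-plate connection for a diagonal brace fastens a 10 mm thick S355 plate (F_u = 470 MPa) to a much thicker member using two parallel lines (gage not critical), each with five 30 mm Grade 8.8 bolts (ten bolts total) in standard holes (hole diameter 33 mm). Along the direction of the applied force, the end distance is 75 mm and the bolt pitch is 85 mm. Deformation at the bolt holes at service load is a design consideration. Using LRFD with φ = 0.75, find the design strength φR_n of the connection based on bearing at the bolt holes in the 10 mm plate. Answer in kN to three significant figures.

Per bolt r_n = 1.2 l_c t F_u ≤ 2.4 d t F_u; upper limit = 2.4 × 30 × 10 × 470 / 1000 = 338.4 kN.
Edge bolt: l_c = 75 − 33/2 = 58.5 mm → 1.2 × 58.5 × 10 × 470 / 1000 = 329.9 → r_n = 329.9 kN.
Interior bolts: l_c = 85 − 33 = 52 mm → 1.2 × 52 × 10 × 470 / 1000 = 293.3 → r_n = 293.3 kN.
R_n = 2 × 329.9 + 8 × 293.3 = 3006 kN.
Design strength φR_n = 0.75 × 3006 = 2250 kN.

2250 kN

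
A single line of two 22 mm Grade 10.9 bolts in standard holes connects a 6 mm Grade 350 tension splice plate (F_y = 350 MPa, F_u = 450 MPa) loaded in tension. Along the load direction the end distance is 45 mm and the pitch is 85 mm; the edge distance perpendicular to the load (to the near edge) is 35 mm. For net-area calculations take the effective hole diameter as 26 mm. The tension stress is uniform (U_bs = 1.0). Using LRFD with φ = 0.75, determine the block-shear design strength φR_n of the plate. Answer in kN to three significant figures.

Shear plane L_v = 45 + 1·85 = 130 mm; A_gv = 130 × 6 = 780 mm².
A_nv = (130 − 1.5·26) × 6 = 546 mm².
A_nt = (35 − 0.5·26) × 6 = 132 mm².
0.6 F_u A_nv = 147.4 kN; 0.6 F_y A_gv = 163.8 kN → shear rupture governs the shear term.
R_n = 147.4 + 1.0 × 450 × 132 / 1000 = 206.8 kN.
Design strength φR_n = 0.75 × 206.8 = 155 kN.

155 kN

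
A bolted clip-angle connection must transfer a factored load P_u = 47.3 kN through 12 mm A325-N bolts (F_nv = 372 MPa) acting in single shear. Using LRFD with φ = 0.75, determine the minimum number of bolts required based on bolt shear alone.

2 bolts

A_b = π·12²/4 = 113.1 mm².
Per-bolt design strength φR_n = 0.75 × 372 × 113.1 × 1 / 1000 = 31.55 kN.
n ≥ 47.3 / 31.55 = 1.499 → use 2 bolts.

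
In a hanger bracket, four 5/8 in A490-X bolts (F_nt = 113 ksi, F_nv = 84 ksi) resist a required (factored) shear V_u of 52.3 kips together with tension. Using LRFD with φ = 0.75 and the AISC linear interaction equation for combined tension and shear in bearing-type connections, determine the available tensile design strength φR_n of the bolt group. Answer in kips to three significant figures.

64.8 kips

A_b = π·0.625²/4 = 0.3068 in²; f_rv = 52.3 / (4 × 0.3068) = 42.62 ksi.
F'_nt = 1.3 F_nt − (F_nt / φF_nv) f_rv = 1.3·113 − (113/(0.75·84))·42.62 = 70.46 ksi, capped at F_nt → F'_nt = 70.46 ksi.
R_n = F'_nt · A_b · n = 70.46 × 0.3068 × 4 = 86.47 kips.
Design strength φR_n = 0.75 × 86.47 = 64.8 kips.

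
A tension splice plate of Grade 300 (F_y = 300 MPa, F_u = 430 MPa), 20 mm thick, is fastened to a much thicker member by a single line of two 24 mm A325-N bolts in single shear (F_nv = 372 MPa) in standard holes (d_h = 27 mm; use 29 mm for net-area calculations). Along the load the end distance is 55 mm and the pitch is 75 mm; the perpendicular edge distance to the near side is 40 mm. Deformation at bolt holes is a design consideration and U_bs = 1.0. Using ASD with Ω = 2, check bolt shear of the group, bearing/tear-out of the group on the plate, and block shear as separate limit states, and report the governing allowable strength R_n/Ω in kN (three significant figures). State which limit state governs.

Bolt shear: A_b = π·24²/4 = 452.4 mm²; R_n = 372 × 452.4 × 2 × 1 / 1000 = 336.6 kN → 336.6 / 2 = 168 kN.
Bearing: edge l_c = 41.5, r_n = 428.3 kN; interior l_c = 48, r_n = 495.4 kN; R_n = 428.3 + 1·495.4 = 923.6 kN → 462 kN.
Block shear: A_gv = 2600, A_nv = 1730, A_nt = 510 mm²; R_n = min(0.6F_uA_nv, 0.6F_yA_gv) + U_bs·F_u·A_nt = 665.6 kN → 333 kN.
Bolt shear governs: 168 kN.

168 kN (bolt shear governs)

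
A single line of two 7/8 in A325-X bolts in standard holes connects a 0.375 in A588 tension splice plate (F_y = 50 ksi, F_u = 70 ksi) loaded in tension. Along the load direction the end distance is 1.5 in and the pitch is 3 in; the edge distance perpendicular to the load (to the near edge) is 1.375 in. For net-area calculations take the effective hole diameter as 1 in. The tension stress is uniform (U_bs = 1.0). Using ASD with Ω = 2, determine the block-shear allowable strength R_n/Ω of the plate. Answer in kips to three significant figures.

Shear plane L_v = 1.5 + 1·3 = 4.5 in; A_gv = 4.5 × 0.375 = 1.688 in².
A_nv = (4.5 − 1.5·1) × 0.375 = 1.125 in².
A_nt = (1.375 − 0.5·1) × 0.375 = 0.3281 in².
0.6 F_u A_nv = 47.25 kips; 0.6 F_y A_gv = 50.62 kips → shear rupture governs the shear term.
R_n = 47.25 + 1.0 × 70 × 0.3281 = 70.22 kips.
Allowable strength R_n/Ω = 70.22 / 2 = 35.1 kips.

35.1 kips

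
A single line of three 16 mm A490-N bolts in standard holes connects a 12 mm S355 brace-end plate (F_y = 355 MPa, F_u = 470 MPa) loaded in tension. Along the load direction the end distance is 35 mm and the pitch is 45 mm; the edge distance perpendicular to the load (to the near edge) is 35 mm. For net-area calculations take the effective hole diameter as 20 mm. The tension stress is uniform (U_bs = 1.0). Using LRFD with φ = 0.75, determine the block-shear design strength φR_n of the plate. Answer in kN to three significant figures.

Shear plane L_v = 35 + 2·45 = 125 mm; A_gv = 125 × 12 = 1500 mm².
A_nv = (125 − 2.5·20) × 12 = 900 mm².
A_nt = (35 − 0.5·20) × 12 = 300 mm².
0.6 F_u A_nv = 253.8 kN; 0.6 F_y A_gv = 319.5 kN → shear rupture governs the shear term.
R_n = 253.8 + 1.0 × 470 × 300 / 1000 = 394.8 kN.
Design strength φR_n = 0.75 × 394.8 = 296 kN.

296 kN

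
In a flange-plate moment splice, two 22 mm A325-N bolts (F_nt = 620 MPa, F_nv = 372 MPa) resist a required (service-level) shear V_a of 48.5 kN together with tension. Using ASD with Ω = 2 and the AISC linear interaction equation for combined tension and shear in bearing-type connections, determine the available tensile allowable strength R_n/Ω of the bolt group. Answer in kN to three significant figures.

226 kN

A_b = π·22²/4 = 380.1 mm²; f_rv = 48.5 × 1000 / (2 × 380.1) = 63.79 MPa.
F'_nt = 1.3 F_nt − (Ω F_nt / F_nv) f_rv = 1.3·620 − (2·620/372)·63.79 = 593.4 MPa, capped at F_nt → F'_nt = 593.4 MPa.
R_n = F'_nt · A_b · n = 593.4 × 380.1 × 2 / 1000 = 451.1 kN.
Allowable strength R_n/Ω = 451.1 / 2 = 226 kN.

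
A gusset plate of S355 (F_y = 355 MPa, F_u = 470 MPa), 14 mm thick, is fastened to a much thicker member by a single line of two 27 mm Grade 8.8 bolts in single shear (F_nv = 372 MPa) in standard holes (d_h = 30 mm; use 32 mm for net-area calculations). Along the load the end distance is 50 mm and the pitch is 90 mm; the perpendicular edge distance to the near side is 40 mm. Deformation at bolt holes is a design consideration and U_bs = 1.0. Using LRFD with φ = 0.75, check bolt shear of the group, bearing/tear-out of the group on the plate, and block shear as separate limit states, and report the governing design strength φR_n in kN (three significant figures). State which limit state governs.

Bolt shear: A_b = π·27²/4 = 572.6 mm²; R_n = 372 × 572.6 × 2 × 1 / 1000 = 426 kN → 0.75 × 426 = 319 kN.
Bearing: edge l_c = 35, r_n = 276.4 kN; interior l_c = 60, r_n = 426.4 kN; R_n = 276.4 + 1·426.4 = 702.7 kN → 527 kN.
Block shear: A_gv = 1960, A_nv = 1288, A_nt = 336 mm²; R_n = min(0.6F_uA_nv, 0.6F_yA_gv) + U_bs·F_u·A_nt = 521.1 kN → 391 kN.
Bolt shear governs: 319 kN.

319 kN (bolt shear governs)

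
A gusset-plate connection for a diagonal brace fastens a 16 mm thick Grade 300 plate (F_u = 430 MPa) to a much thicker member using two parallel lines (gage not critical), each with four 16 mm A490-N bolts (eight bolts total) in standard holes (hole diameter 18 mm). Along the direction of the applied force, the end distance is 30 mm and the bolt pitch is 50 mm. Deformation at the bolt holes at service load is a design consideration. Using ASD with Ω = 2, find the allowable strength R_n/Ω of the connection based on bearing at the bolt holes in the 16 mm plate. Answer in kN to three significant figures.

966 kN

Per bolt r_n = 1.2 l_c t F_u ≤ 2.4 d t F_u; upper limit = 2.4 × 16 × 16 × 430 / 1000 = 264.2 kN.
Edge bolt: l_c = 30 − 18/2 = 21 mm → 1.2 × 21 × 16 × 430 / 1000 = 173.4 → r_n = 173.4 kN.
Interior bolts: l_c = 50 − 18 = 32 mm → 1.2 × 32 × 16 × 430 / 1000 = 264.2 → r_n = 264.2 kN.
R_n = 2 × 173.4 + 6 × 264.2 = 1932 kN.
Allowable strength R_n/Ω = 1932 / 2 = 966 kN.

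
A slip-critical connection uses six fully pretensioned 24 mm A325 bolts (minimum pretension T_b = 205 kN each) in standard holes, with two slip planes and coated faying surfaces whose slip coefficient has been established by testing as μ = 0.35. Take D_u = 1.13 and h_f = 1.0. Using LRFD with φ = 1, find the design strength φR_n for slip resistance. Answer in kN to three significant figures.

973 kN

R_n = μ · D_u · h_f · T_b · n_s · n_b = 0.35 × 1.13 × 1.0 × 205 × 2 × 6 = 972.9 kN.
Design strength φR_n = 1 × 972.9 = 973 kN.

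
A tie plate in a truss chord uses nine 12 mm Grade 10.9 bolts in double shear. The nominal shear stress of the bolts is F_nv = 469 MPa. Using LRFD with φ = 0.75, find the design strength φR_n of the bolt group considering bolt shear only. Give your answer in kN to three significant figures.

A_b = π × 12² / 4 = 113.1 mm².
R_n = F_nv · A_b · n · n_s = 469 × 113.1 × 9 × 2 / 1000 = 954.8 kN.
Design strength φR_n = 0.75 × 954.8 = 716 kN.

716 kN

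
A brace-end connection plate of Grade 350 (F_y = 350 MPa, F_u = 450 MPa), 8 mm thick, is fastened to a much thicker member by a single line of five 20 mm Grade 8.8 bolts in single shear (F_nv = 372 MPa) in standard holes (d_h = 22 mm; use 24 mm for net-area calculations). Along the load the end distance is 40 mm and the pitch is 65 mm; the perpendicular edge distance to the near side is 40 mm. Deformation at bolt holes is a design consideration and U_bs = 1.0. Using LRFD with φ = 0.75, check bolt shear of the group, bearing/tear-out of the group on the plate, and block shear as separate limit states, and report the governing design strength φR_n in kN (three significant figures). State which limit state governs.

387 kN (block shear governs)

Bolt shear: A_b = π·20²/4 = 314.2 mm²; R_n = 372 × 314.2 × 5 × 1 / 1000 = 584.3 kN → 0.75 × 584.3 = 438 kN.
Bearing: edge l_c = 29, r_n = 125.3 kN; interior l_c = 43, r_n = 172.8 kN; R_n = 125.3 + 4·172.8 = 816.5 kN → 612 kN.
Block shear: A_gv = 2400, A_nv = 1536, A_nt = 224 mm²; R_n = min(0.6F_uA_nv, 0.6F_yA_gv) + U_bs·F_u·A_nt = 515.5 kN → 387 kN.
Block shear governs: 387 kN.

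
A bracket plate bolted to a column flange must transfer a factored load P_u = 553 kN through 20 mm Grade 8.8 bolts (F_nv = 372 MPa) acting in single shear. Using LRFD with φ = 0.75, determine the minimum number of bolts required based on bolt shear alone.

7 bolts

A_b = π·20²/4 = 314.2 mm².
Per-bolt design strength φR_n = 0.75 × 372 × 314.2 × 1 / 1000 = 87.65 kN.
n ≥ 553 / 87.65 = 6.309 → use 7 bolts.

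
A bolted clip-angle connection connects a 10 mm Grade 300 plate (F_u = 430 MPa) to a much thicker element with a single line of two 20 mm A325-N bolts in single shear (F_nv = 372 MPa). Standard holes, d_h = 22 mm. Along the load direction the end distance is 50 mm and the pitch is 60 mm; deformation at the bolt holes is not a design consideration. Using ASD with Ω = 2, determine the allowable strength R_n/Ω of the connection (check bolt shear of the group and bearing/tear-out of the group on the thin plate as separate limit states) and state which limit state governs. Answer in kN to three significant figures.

Bolt shear: A_b = π·20²/4 = 314.2 mm²; R_n = 372 × 314.2 × 2 × 1 / 1000 = 233.7 kN → 233.7 / 2 = 117 kN.
Bearing (1.5 l_c t F_u ≤ 3.0 d t F_u): upper limit = 3.0·20·10·430 / 1000 = 258 kN.
  Edge l_c = 50 − 22/2 = 39 → r_n = 251.6 kN; interior l_c = 60 − 22 = 38 → r_n = 245.1 kN.
  R_n,bearing = 1·251.6 + 1·245.1 = 496.6 kN → 496.6 / 2 = 248 kN.
Bolt shear governs: 117 kN.

117 kN (bolt shear governs)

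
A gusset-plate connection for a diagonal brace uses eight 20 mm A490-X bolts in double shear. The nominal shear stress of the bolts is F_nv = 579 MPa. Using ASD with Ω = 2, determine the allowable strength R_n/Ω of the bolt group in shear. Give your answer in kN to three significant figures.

A_b = π × 20² / 4 = 314.2 mm².
R_n = F_nv · A_b · n · n_s = 579 × 314.2 × 8 × 2 / 1000 = 2910 kN.
Allowable strength R_n/Ω = 2910 / 2 = 1460 kN.

1460 kN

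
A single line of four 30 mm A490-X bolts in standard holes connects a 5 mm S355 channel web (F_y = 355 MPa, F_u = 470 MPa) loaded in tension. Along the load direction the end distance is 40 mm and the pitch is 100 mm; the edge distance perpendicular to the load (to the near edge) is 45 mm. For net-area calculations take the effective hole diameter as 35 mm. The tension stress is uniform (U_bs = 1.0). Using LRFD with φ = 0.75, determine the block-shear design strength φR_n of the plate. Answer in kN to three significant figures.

Shear plane L_v = 40 + 3·100 = 340 mm; A_gv = 340 × 5 = 1700 mm².
A_nv = (340 − 3.5·35) × 5 = 1088 mm².
A_nt = (45 − 0.5·35) × 5 = 137.5 mm².
0.6 F_u A_nv = 306.7 kN; 0.6 F_y A_gv = 362.1 kN → shear rupture governs the shear term.
R_n = 306.7 + 1.0 × 470 × 137.5 / 1000 = 371.3 kN.
Design strength φR_n = 0.75 × 371.3 = 278 kN.

278 kN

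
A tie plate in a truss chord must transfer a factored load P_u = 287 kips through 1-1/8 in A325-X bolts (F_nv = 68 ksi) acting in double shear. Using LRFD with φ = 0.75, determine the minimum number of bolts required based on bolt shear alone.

A_b = π·1.125²/4 = 0.994 in².
Per-bolt design strength φR_n = 0.75 × 68 × 0.994 × 2 = 101.4 kips.
n ≥ 287 / 101.4 = 2.831 → use 3 bolts.

3 bolts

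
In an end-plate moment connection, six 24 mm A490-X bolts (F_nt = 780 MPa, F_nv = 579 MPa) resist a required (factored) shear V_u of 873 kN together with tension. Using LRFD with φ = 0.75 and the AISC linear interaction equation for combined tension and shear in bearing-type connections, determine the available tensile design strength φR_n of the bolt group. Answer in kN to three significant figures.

A_b = π·24²/4 = 452.4 mm²; f_rv = 873 × 1000 / (6 × 452.4) = 321.6 MPa.
F'_nt = 1.3 F_nt − (F_nt / φF_nv) f_rv = 1.3·780 − (780/(0.75·579))·321.6 = 436.3 MPa, capped at F_nt → F'_nt = 436.3 MPa.
R_n = F'_nt · A_b · n = 436.3 × 452.4 × 6 / 1000 = 1184 kN.
Design strength φR_n = 0.75 × 1184 = 888 kN.

888 kN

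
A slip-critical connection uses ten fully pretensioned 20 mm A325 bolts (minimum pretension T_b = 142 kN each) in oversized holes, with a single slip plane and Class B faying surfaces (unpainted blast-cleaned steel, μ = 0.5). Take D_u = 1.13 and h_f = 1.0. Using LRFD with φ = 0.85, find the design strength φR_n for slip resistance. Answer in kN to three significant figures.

682 kN

R_n = μ · D_u · h_f · T_b · n_s · n_b = 0.5 × 1.13 × 1.0 × 142 × 1 × 10 = 802.3 kN.
Design strength φR_n = 0.85 × 802.3 = 682 kN.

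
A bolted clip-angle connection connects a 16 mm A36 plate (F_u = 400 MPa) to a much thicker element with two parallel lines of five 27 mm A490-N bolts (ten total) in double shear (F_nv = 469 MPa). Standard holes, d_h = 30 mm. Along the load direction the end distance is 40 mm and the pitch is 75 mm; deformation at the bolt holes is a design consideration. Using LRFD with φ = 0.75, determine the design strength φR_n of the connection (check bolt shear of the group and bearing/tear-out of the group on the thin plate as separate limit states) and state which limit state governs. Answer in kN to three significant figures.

Bolt shear: A_b = π·27²/4 = 572.6 mm²; R_n = 469 × 572.6 × 10 × 2 / 1000 = 5371 kN → 0.75 × 5371 = 4030 kN.
Bearing (1.2 l_c t F_u ≤ 2.4 d t F_u): upper limit = 2.4·27·16·400 / 1000 = 414.7 kN.
  Edge l_c = 40 − 30/2 = 25 → r_n = 192 kN; interior l_c = 75 − 30 = 45 → r_n = 345.6 kN.
  R_n,bearing = 2·192 + 8·345.6 = 3149 kN → 0.75 × 3149 = 2360 kN.
Bearing governs: 2360 kN.

2360 kN (bearing governs)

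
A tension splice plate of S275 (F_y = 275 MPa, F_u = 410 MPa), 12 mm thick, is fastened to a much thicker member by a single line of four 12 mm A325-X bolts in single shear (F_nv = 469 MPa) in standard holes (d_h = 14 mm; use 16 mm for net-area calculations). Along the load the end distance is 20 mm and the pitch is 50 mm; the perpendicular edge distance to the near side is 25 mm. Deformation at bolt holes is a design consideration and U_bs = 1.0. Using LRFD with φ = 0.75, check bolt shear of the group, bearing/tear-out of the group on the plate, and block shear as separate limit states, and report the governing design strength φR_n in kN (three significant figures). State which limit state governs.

159 kN (bolt shear governs)

Bolt shear: A_b = π·12²/4 = 113.1 mm²; R_n = 469 × 113.1 × 4 × 1 / 1000 = 212.2 kN → 0.75 × 212.2 = 159 kN.
Bearing: edge l_c = 13, r_n = 76.75 kN; interior l_c = 36, r_n = 141.7 kN; R_n = 76.75 + 3·141.7 = 501.8 kN → 376 kN.
Block shear: A_gv = 2040, A_nv = 1368, A_nt = 204 mm²; R_n = min(0.6F_uA_nv, 0.6F_yA_gv) + U_bs·F_u·A_nt = 420.2 kN → 315 kN.
Bolt shear governs: 159 kN.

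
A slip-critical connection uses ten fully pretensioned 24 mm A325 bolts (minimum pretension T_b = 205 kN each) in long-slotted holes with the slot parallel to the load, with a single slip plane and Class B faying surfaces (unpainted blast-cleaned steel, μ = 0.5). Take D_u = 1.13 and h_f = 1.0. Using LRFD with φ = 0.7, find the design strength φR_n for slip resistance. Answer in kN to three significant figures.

R_n = μ · D_u · h_f · T_b · n_s · n_b = 0.5 × 1.13 × 1.0 × 205 × 1 × 10 = 1158 kN.
Design strength φR_n = 0.7 × 1158 = 811 kN.

811 kN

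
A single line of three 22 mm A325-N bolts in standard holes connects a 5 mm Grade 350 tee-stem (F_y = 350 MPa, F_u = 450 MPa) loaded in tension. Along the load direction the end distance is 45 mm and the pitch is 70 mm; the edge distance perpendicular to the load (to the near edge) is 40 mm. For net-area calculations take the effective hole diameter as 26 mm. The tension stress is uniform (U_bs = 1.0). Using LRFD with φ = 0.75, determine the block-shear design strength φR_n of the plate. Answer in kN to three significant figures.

Shear plane L_v = 45 + 2·70 = 185 mm; A_gv = 185 × 5 = 925 mm².
A_nv = (185 − 2.5·26) × 5 = 600 mm².
A_nt = (40 − 0.5·26) × 5 = 135 mm².
0.6 F_u A_nv = 162 kN; 0.6 F_y A_gv = 194.2 kN → shear rupture governs the shear term.
R_n = 162 + 1.0 × 450 × 135 / 1000 = 222.8 kN.
Design strength φR_n = 0.75 × 222.8 = 167 kN.

167 kN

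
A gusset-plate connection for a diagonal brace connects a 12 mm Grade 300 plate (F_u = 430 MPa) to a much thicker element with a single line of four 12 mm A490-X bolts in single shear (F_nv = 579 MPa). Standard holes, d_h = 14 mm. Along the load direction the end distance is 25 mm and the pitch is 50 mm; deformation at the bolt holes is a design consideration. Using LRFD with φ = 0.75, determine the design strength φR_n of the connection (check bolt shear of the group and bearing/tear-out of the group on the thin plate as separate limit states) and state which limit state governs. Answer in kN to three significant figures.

196 kN (bolt shear governs)

Bolt shear: A_b = π·12²/4 = 113.1 mm²; R_n = 579 × 113.1 × 4 × 1 / 1000 = 261.9 kN → 0.75 × 261.9 = 196 kN.
Bearing (1.2 l_c t F_u ≤ 2.4 d t F_u): upper limit = 2.4·12·12·430 / 1000 = 148.6 kN.
  Edge l_c = 25 − 14/2 = 18 → r_n = 111.5 kN; interior l_c = 50 − 14 = 36 → r_n = 148.6 kN.
  R_n,bearing = 1·111.5 + 3·148.6 = 557.3 kN → 0.75 × 557.3 = 418 kN.
Bolt shear governs: 196 kN.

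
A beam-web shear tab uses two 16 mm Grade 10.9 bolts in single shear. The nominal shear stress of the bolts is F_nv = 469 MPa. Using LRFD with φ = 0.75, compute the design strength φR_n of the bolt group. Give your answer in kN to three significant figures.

141 kN

A_b = π × 16² / 4 = 201.1 mm².
R_n = F_nv · A_b · n · n_s = 469 × 201.1 × 2 × 1 / 1000 = 188.6 kN.
Design strength φR_n = 0.75 × 188.6 = 141 kN.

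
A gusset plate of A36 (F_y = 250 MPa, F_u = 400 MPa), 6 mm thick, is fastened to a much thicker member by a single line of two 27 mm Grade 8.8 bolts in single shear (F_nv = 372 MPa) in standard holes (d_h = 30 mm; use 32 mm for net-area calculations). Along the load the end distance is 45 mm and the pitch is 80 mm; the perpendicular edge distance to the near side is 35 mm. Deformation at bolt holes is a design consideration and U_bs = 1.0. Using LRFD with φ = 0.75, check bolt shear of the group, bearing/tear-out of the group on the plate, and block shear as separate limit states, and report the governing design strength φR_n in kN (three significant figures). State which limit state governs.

117 kN (block shear governs)

Bolt shear: A_b = π·27²/4 = 572.6 mm²; R_n = 372 × 572.6 × 2 × 1 / 1000 = 426 kN → 0.75 × 426 = 319 kN.
Bearing: edge l_c = 30, r_n = 86.4 kN; interior l_c = 50, r_n = 144 kN; R_n = 86.4 + 1·144 = 230.4 kN → 173 kN.
Block shear: A_gv = 750, A_nv = 462, A_nt = 114 mm²; R_n = min(0.6F_uA_nv, 0.6F_yA_gv) + U_bs·F_u·A_nt = 156.5 kN → 117 kN.
Block shear governs: 117 kN.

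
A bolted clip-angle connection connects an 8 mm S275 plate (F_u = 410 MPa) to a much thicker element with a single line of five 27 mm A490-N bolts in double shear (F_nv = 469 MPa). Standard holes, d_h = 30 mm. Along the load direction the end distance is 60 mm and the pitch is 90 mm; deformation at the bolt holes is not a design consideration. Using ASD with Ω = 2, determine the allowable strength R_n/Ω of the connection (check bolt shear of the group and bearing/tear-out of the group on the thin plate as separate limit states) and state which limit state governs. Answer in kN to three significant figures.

642 kN (bearing governs)

Bolt shear: A_b = π·27²/4 = 572.6 mm²; R_n = 469 × 572.6 × 5 × 2 / 1000 = 2685 kN → 2685 / 2 = 1340 kN.
Bearing (1.5 l_c t F_u ≤ 3.0 d t F_u): upper limit = 3.0·27·8·410 / 1000 = 265.7 kN.
  Edge l_c = 60 − 30/2 = 45 → r_n = 221.4 kN; interior l_c = 90 − 30 = 60 → r_n = 265.7 kN.
  R_n,bearing = 1·221.4 + 4·265.7 = 1284 kN → 1284 / 2 = 642 kN.
Bearing governs: 642 kN.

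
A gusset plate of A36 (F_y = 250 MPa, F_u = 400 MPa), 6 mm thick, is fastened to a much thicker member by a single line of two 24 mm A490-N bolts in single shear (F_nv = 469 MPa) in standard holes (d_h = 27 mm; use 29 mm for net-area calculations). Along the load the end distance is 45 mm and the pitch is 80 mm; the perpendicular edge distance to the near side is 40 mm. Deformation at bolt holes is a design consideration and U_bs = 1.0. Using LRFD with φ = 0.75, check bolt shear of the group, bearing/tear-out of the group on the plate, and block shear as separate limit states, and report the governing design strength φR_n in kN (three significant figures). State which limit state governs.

Bolt shear: A_b = π·24²/4 = 452.4 mm²; R_n = 469 × 452.4 × 2 × 1 / 1000 = 424.3 kN → 0.75 × 424.3 = 318 kN.
Bearing: edge l_c = 31.5, r_n = 90.72 kN; interior l_c = 53, r_n = 138.2 kN; R_n = 90.72 + 1·138.2 = 229 kN → 172 kN.
Block shear: A_gv = 750, A_nv = 489, A_nt = 153 mm²; R_n = min(0.6F_uA_nv, 0.6F_yA_gv) + U_bs·F_u·A_nt = 173.7 kN → 130 kN.
Block shear governs: 130 kN.

130 kN (block shear governs)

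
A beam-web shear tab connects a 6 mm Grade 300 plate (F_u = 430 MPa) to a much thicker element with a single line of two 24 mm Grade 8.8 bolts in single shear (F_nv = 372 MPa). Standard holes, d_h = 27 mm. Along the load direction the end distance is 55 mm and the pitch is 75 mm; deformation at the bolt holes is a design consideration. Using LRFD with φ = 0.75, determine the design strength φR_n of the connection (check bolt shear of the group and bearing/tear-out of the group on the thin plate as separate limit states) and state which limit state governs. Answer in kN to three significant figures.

Bolt shear: A_b = π·24²/4 = 452.4 mm²; R_n = 372 × 452.4 × 2 × 1 / 1000 = 336.6 kN → 0.75 × 336.6 = 252 kN.
Bearing (1.2 l_c t F_u ≤ 2.4 d t F_u): upper limit = 2.4·24·6·430 / 1000 = 148.6 kN.
  Edge l_c = 55 − 27/2 = 41.5 → r_n = 128.5 kN; interior l_c = 75 − 27 = 48 → r_n = 148.6 kN.
  R_n,bearing = 1·128.5 + 1·148.6 = 277.1 kN → 0.75 × 277.1 = 208 kN.
Bearing governs: 208 kN.

208 kN (bearing governs)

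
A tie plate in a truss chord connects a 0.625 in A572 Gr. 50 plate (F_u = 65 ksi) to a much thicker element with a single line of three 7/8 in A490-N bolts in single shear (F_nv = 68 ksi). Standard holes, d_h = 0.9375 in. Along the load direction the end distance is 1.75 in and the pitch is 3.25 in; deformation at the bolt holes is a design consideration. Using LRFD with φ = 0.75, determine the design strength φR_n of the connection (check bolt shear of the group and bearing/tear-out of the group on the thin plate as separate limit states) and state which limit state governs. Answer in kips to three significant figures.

Bolt shear: A_b = π·0.875²/4 = 0.6013 in²; R_n = 68 × 0.6013 × 3 × 1 = 122.7 kips → 0.75 × 122.7 = 92 kips.
Bearing (1.2 l_c t F_u ≤ 2.4 d t F_u): upper limit = 2.4·0.875·0.625·65 = 85.31 kips.
  Edge l_c = 1.75 − 0.9375/2 = 1.281 → r_n = 62.46 kips; interior l_c = 3.25 − 0.9375 = 2.312 → r_n = 85.31 kips.
  R_n,bearing = 1·62.46 + 2·85.31 = 233.1 kips → 0.75 × 233.1 = 175 kips.
Bolt shear governs: 92 kips.

92 kips (bolt shear governs)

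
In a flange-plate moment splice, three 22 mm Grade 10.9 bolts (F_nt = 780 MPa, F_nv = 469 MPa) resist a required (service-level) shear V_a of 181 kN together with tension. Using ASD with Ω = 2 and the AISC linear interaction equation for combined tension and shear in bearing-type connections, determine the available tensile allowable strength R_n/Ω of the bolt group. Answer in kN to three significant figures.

277 kN

A_b = π·22²/4 = 380.1 mm²; f_rv = 181 × 1000 / (3 × 380.1) = 158.7 MPa.
F'_nt = 1.3 F_nt − (Ω F_nt / F_nv) f_rv = 1.3·780 − (2·780/469)·158.7 = 486.1 MPa, capped at F_nt → F'_nt = 486.1 MPa.
R_n = F'_nt · A_b · n = 486.1 × 380.1 × 3 / 1000 = 554.3 kN.
Allowable strength R_n/Ω = 554.3 / 2 = 277 kN.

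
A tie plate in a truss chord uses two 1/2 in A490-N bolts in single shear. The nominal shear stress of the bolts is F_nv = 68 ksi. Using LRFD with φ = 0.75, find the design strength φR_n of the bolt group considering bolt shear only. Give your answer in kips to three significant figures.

A_b = π × 0.5² / 4 = 0.1963 in².
R_n = F_nv · A_b · n · n_s = 68 × 0.1963 × 2 × 1 = 26.7 kips.
Design strength φR_n = 0.75 × 26.7 = 20 kips.

20 kips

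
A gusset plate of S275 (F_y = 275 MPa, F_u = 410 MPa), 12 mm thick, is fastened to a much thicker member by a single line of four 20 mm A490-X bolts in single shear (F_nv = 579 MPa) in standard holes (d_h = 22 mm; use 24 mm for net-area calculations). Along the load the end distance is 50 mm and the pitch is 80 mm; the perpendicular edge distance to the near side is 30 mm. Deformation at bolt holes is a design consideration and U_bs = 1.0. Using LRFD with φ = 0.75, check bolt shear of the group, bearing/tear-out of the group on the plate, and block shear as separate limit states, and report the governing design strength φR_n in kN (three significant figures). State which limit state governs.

497 kN (block shear governs)

Bolt shear: A_b = π·20²/4 = 314.2 mm²; R_n = 579 × 314.2 × 4 × 1 / 1000 = 727.6 kN → 0.75 × 727.6 = 546 kN.
Bearing: edge l_c = 39, r_n = 230.3 kN; interior l_c = 58, r_n = 236.2 kN; R_n = 230.3 + 3·236.2 = 938.7 kN → 704 kN.
Block shear: A_gv = 3480, A_nv = 2472, A_nt = 216 mm²; R_n = min(0.6F_uA_nv, 0.6F_yA_gv) + U_bs·F_u·A_nt = 662.8 kN → 497 kN.
Block shear governs: 497 kN.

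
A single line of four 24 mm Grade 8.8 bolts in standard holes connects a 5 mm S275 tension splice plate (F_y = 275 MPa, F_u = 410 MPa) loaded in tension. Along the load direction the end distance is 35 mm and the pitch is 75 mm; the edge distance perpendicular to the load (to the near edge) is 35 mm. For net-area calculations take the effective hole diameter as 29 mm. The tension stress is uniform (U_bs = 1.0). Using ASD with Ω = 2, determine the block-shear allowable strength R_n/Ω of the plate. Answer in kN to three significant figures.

118 kN

Shear plane L_v = 35 + 3·75 = 260 mm; A_gv = 260 × 5 = 1300 mm².
A_nv = (260 − 3.5·29) × 5 = 792.5 mm².
A_nt = (35 − 0.5·29) × 5 = 102.5 mm².
0.6 F_u A_nv = 195 kN; 0.6 F_y A_gv = 214.5 kN → shear rupture governs the shear term.
R_n = 195 + 1.0 × 410 × 102.5 / 1000 = 237 kN.
Allowable strength R_n/Ω = 237 / 2 = 118 kN.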